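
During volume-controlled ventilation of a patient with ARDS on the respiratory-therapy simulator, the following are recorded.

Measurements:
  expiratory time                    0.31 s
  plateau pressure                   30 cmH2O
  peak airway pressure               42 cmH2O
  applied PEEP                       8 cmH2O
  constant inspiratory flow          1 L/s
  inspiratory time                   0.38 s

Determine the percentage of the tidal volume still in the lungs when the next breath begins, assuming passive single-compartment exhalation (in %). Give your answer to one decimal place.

Vt = flow × Ti = 1 L/s × 0.38 s × 1000 mL/L = 380.0 mL.
R = (PIP − Pplat)/V̇ = (42 − 30) / 1 = 12.0/1 = 12.0 cmH2O·s/L.
C = Vt/(Pplat − PEEP) = 380.0 / (30 − 8) = 380.0/22.0 = 17.273 mL/cmH2O.
τ = R × C = 12.0 × 0.01727 L/cmH2O = 0.2072 s.
Fraction remaining at end-expiration = e^(−Te/τ) = e^(−0.31/0.2072) = 0.224 → 22.4%.

22.4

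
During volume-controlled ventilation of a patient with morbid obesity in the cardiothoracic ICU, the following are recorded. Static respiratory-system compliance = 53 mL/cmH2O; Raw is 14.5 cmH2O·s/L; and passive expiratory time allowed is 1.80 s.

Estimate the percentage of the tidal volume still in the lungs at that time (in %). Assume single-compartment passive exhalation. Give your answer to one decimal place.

9.6

τ = R × C = 14.5 × 53 mL/cmH2O = 14.5 × 0.053 L/cmH2O = 0.7685 s.
Passive exhalation: V(t)/V₀ = e^(−t/τ) = e^(−1.80/0.7685) = 0.09611.
Fraction remaining = 0.09611 → 9.611%.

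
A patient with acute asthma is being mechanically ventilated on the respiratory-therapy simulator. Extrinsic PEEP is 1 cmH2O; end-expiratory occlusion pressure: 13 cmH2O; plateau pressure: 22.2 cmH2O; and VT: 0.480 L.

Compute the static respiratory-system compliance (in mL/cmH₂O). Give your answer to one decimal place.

52.2

End-expiratory occlusion gives total PEEP = 13 cmH2O (intrinsic PEEP = 13 − 1 = 12). Use total PEEP for the elastic gradient.
Cstat = Vt / (Pplat − PEEPtotal) = 480 / (22.2 − 13) = 480 / 9.2 = 52.174 mL/cmH2O.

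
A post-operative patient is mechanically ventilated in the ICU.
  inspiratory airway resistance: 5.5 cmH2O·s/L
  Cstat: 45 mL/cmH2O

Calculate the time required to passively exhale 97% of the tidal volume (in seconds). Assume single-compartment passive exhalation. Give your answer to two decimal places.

0.87

τ = R × C = 5.5 × 45 mL/cmH2O = 5.5 × 0.045 L/cmH2O = 0.2475 s.
Exhaled fraction f = 1 − e^(−t/τ) → t = −τ·ln(1 − f) = −0.2475·ln(0.03) = 0.8679 s.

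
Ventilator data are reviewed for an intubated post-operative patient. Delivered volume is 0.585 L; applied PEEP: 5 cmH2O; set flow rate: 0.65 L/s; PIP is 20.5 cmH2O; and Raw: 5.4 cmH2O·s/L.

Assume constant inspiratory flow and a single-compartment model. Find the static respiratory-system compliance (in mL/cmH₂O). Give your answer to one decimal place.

48.8

Equation of motion (constant flow): PIP = Vt/C + R·V̇ + PEEP.
Vt/C = PIP − R·V̇ − PEEP = 20.5 − 5.4×0.65 − 5 = 20.5 − 3.51 − 5 = 11.99 cmH2O.
C = Vt / 11.99 = 585 / 11.99 = 48.791 mL/cmH2O.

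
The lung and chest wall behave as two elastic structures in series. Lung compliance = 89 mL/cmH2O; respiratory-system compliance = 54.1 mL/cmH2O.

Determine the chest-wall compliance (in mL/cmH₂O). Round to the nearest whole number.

138

1/Ccw = 1/Crs − 1/CL.
1/Ccw = 1/54.1 − 1/89 = 0.007248.
Ccw = 137.97 mL/cmH2O.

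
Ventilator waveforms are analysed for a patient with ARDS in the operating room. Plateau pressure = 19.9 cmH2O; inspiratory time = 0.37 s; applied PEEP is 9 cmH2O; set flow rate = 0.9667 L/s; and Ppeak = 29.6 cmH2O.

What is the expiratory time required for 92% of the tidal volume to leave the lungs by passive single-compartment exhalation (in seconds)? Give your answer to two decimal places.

0.83

Vt = flow × Ti = 0.9667 L/s × 0.37 s × 1000 mL/L = 357.68 mL.
R = (PIP − Pplat)/V̇ = (29.6 − 19.9) / 0.9667 = 9.7/0.9667 = 10.034 cmH2O·s/L.
C = Vt/(Pplat − PEEP) = 357.68 / (19.9 − 9) = 357.68/10.9 = 32.815 mL/cmH2O.
τ = R × C = 10.034 × 0.03282 L/cmH2O = 0.3293 s.
t = −τ·ln(1 − 0.92) = −0.3293·ln(0.08) = 0.8317 s.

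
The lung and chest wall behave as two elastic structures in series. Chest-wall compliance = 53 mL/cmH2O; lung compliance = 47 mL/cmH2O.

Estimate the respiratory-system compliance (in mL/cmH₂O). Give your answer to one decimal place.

24.9

Lung and chest wall are elastances in series: 1/Crs = 1/CL + 1/Ccw.
1/Crs = 1/47 + 1/53 = 0.04014.
Crs = 24.913 mL/cmH2O.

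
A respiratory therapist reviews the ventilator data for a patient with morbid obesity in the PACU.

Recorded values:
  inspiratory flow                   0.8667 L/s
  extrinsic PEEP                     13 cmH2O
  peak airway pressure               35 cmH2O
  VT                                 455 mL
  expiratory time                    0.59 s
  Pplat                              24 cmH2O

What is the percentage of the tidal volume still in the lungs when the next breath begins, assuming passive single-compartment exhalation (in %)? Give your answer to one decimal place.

R = (PIP − Pplat)/V̇ = (35 − 24) / 0.8667 = 11.0/0.8667 = 12.692 cmH2O·s/L.
C = Vt/(Pplat − PEEP) = 455.0 / (24 − 13) = 455.0/11.0 = 41.364 mL/cmH2O.
τ = R × C = 12.692 × 0.04136 L/cmH2O = 0.5249 s.
Fraction remaining at end-expiration = e^(−Te/τ) = e^(−0.59/0.5249) = 0.325 → 32.5%.

32.5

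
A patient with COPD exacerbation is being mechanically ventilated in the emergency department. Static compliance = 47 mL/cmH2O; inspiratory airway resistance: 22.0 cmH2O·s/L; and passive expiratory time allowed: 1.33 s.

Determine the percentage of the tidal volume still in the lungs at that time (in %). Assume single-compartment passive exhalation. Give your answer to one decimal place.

τ = R × C = 22.0 × 47 mL/cmH2O = 22.0 × 0.047 L/cmH2O = 1.034 s.
Passive exhalation: V(t)/V₀ = e^(−t/τ) = e^(−1.33/1.034) = 0.2763.
Fraction remaining = 0.2763 → 27.63%.

27.6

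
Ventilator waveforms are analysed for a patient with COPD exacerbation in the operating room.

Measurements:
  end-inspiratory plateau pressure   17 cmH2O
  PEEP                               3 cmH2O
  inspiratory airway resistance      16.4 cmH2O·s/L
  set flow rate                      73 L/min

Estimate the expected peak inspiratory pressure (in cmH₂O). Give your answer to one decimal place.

Flow: 73 L/min ÷ 60 = 1.2167 L/s.
PIP = Pplat + Raw × flow = 17 + 16.4 × 1.2167 = 17 + 19.954 = 36.954 cmH2O.

37.0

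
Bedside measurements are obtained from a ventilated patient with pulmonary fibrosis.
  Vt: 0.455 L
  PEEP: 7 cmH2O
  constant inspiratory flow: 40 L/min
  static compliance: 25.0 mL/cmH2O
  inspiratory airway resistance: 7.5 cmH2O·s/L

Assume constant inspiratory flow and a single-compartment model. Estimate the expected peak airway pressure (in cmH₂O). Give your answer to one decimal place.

30.2

Flow: 40 L/min ÷ 60 = 0.6667 L/s.
Equation of motion (constant flow): PIP = Vt/C + R·V̇ + PEEP.
PIP = 455/25.0 + 7.5×0.6667 + 7 = 18.2 + 5.0 + 7 = 30.2 cmH2O.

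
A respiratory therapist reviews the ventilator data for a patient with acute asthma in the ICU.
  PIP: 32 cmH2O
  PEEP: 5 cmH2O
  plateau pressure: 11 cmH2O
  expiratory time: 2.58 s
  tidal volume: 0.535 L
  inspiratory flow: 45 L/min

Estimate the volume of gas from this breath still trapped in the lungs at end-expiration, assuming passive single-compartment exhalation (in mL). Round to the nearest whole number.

Flow: 45 L/min ÷ 60 = 0.75 L/s.
R = (PIP − Pplat)/V̇ = (32 − 11) / 0.75 = 21.0/0.75 = 28.0 cmH2O·s/L.
C = Vt/(Pplat − PEEP) = 535.0 / (11 − 5) = 535.0/6.0 = 89.167 mL/cmH2O.
τ = R × C = 28.0 × 0.08917 L/cmH2O = 2.497 s.
Fraction remaining = e^(−Te/τ) = e^(−2.58/2.497) = 0.3559.
Trapped volume = 535.0 × 0.3559 = 190.41 mL.

190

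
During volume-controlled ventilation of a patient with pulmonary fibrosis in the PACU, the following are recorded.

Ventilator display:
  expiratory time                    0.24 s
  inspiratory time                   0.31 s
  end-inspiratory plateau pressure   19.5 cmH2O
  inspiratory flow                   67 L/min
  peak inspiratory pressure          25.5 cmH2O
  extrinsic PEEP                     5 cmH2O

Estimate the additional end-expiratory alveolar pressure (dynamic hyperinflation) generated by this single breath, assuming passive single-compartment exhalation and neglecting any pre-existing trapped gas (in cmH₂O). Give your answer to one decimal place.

Flow: 67 L/min ÷ 60 = 1.1167 L/s.
Vt = flow × Ti = 1.1167 L/s × 0.31 s × 1000 mL/L = 346.18 mL.
R = (PIP − Pplat)/V̇ = (25.5 − 19.5) / 1.1167 = 6.0/1.1167 = 5.373 cmH2O·s/L.
C = Vt/(Pplat − PEEP) = 346.18 / (19.5 − 5) = 346.18/14.5 = 23.874 mL/cmH2O.
τ = R × C = 5.373 × 0.02387 L/cmH2O = 0.1283 s.
Fraction remaining = e^(−Te/τ) = e^(−0.24/0.1283) = 0.154; trapped volume = 346.18 × 0.154 = 53.312 mL.
Additional alveolar pressure from trapping ≈ V_trapped / C = 53.312 / 23.874 = 2.233 cmH2O.

2.2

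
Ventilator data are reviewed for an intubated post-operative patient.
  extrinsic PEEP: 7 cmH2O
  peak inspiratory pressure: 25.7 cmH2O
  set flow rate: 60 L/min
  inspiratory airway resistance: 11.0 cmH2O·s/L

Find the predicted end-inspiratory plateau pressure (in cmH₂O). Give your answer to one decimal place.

Flow: 60 L/min ÷ 60 = 1 L/s.
Pplat = PIP − Raw × flow = 25.7 − 11.0 × 1 = 25.7 − 11.0 = 14.7 cmH2O.

14.7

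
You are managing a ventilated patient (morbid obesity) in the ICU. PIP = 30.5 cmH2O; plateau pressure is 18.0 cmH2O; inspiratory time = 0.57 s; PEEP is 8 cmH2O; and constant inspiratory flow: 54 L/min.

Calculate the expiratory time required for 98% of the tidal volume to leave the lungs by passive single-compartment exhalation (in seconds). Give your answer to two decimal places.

Flow: 54 L/min ÷ 60 = 0.9 L/s.
Vt = flow × Ti = 0.9 L/s × 0.57 s × 1000 mL/L = 513.0 mL.
R = (PIP − Pplat)/V̇ = (30.5 − 18.0) / 0.9 = 12.5/0.9 = 13.889 cmH2O·s/L.
C = Vt/(Pplat − PEEP) = 513.0 / (18.0 − 8) = 513.0/10.0 = 51.3 mL/cmH2O.
τ = R × C = 13.889 × 0.0513 L/cmH2O = 0.7125 s.
t = −τ·ln(1 − 0.98) = −0.7125·ln(0.02) = 2.787 s.

2.79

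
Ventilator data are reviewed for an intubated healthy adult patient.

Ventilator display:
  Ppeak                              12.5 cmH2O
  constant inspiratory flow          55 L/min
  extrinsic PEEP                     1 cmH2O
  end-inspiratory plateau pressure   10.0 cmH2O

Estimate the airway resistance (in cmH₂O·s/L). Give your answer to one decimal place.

Flow: 55 L/min ÷ 60 = 0.9167 L/s.
Raw = (PIP − Pplat) / flow = (12.5 − 10.0) / 0.9167 = 2.5 / 0.9167 = 2.727 cmH2O·s/L.

2.7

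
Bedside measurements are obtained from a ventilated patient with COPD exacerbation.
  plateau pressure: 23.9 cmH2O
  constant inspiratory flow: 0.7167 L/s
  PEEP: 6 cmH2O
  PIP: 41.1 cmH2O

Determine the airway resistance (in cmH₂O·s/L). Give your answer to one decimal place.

24.0

Raw = (PIP − Pplat) / flow = (41.1 − 23.9) / 0.7167 = 17.2 / 0.7167 = 23.999 cmH2O·s/L.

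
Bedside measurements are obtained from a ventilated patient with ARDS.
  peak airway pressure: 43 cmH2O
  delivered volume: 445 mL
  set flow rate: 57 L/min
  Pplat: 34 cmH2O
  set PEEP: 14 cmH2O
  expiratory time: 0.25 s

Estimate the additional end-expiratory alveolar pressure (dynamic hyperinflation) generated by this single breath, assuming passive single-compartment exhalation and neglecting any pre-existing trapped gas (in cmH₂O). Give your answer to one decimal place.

6.1

Flow: 57 L/min ÷ 60 = 0.95 L/s.
R = (PIP − Pplat)/V̇ = (43 − 34) / 0.95 = 9.0/0.95 = 9.474 cmH2O·s/L.
C = Vt/(Pplat − PEEP) = 445.0 / (34 − 14) = 445.0/20.0 = 22.25 mL/cmH2O.
τ = R × C = 9.474 × 0.02225 L/cmH2O = 0.2108 s.
Fraction remaining = e^(−Te/τ) = e^(−0.25/0.2108) = 0.3055; trapped volume = 445.0 × 0.3055 = 135.95 mL.
Additional alveolar pressure from trapping ≈ V_trapped / C = 135.95 / 22.25 = 6.11 cmH2O.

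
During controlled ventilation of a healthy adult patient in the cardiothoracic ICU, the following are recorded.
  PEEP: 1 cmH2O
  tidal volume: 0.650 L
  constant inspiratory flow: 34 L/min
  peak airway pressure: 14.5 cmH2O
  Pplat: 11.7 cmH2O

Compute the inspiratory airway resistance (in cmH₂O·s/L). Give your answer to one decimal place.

Flow: 34 L/min ÷ 60 = 0.5667 L/s.
Raw = (PIP − Pplat) / flow = (14.5 − 11.7) / 0.5667 = 2.8 / 0.5667 = 4.941 cmH2O·s/L.

4.9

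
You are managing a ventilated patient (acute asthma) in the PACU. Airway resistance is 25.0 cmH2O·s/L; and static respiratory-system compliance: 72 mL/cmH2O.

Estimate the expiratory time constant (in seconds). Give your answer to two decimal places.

τ = R × C = 25.0 × 72 mL/cmH2O = 25.0 × 0.072 L/cmH2O = 1.8 s.

1.80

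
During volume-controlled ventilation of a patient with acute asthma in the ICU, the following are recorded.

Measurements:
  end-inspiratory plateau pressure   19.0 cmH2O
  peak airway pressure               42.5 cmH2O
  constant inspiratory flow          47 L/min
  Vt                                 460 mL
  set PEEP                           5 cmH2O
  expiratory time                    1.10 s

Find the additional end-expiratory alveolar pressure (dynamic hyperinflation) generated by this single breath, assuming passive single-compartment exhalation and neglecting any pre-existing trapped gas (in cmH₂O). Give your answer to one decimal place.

4.6

Flow: 47 L/min ÷ 60 = 0.7833 L/s.
R = (PIP − Pplat)/V̇ = (42.5 − 19.0) / 0.7833 = 23.5/0.7833 = 30.001 cmH2O·s/L.
C = Vt/(Pplat − PEEP) = 460.0 / (19.0 − 5) = 460.0/14.0 = 32.857 mL/cmH2O.
τ = R × C = 30.001 × 0.03286 L/cmH2O = 0.9858 s.
Fraction remaining = e^(−Te/τ) = e^(−1.10/0.9858) = 0.3276; trapped volume = 460.0 × 0.3276 = 150.7 mL.
Additional alveolar pressure from trapping ≈ V_trapped / C = 150.7 / 32.857 = 4.587 cmH2O.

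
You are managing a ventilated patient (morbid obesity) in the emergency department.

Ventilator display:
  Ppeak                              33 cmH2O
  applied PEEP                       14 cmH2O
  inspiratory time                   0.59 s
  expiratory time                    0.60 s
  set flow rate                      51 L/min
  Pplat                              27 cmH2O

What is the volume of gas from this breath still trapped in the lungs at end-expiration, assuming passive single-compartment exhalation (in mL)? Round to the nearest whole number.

55

Flow: 51 L/min ÷ 60 = 0.85 L/s.
Vt = flow × Ti = 0.85 L/s × 0.59 s × 1000 mL/L = 501.5 mL.
R = (PIP − Pplat)/V̇ = (33 − 27) / 0.85 = 6.0/0.85 = 7.059 cmH2O·s/L.
C = Vt/(Pplat − PEEP) = 501.5 / (27 − 14) = 501.5/13.0 = 38.577 mL/cmH2O.
τ = R × C = 7.059 × 0.03858 L/cmH2O = 0.2723 s.
Fraction remaining = e^(−Te/τ) = e^(−0.60/0.2723) = 0.1104.
Trapped volume = 501.5 × 0.1104 = 55.366 mL.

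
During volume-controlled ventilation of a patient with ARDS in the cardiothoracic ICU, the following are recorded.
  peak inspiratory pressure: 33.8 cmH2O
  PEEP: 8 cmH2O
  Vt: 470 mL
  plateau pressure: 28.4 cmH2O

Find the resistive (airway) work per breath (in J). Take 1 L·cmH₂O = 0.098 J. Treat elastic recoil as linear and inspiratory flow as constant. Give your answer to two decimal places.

With constant inspiratory flow the resistive pressure is constant at PIP − Pplat = 33.8 − 28.4 = 5.4 cmH2O, so resistive work = 5.4 × 0.470 = 2.538 L·cmH2O.
× 0.098 J/(L·cmH2O) → 0.2487 J.

0.25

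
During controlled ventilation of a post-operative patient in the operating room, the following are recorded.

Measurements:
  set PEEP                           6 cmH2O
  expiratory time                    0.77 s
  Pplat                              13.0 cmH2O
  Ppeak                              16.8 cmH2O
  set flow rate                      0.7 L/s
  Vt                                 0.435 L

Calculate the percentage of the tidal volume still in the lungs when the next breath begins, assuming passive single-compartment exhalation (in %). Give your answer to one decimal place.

10.2

R = (PIP − Pplat)/V̇ = (16.8 − 13.0) / 0.7 = 3.8/0.7 = 5.429 cmH2O·s/L.
C = Vt/(Pplat − PEEP) = 435.0 / (13.0 − 6) = 435.0/7.0 = 62.143 mL/cmH2O.
τ = R × C = 5.429 × 0.06214 L/cmH2O = 0.3374 s.
Fraction remaining at end-expiration = e^(−Te/τ) = e^(−0.77/0.3374) = 0.1021 → 10.21%.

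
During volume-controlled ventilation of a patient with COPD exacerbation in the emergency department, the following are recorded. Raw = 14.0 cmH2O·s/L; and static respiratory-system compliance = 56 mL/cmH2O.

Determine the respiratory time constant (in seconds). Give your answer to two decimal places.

0.78

τ = R × C = 14.0 × 56 mL/cmH2O = 14.0 × 0.056 L/cmH2O = 0.784 s.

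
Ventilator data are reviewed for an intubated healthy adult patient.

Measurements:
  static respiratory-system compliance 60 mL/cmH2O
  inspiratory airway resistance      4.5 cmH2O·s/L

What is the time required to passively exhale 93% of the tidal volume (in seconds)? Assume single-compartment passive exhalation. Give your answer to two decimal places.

τ = R × C = 4.5 × 60 mL/cmH2O = 4.5 × 0.060 L/cmH2O = 0.27 s.
Exhaled fraction f = 1 − e^(−t/τ) → t = −τ·ln(1 − f) = −0.27·ln(0.07) = 0.718 s.

0.72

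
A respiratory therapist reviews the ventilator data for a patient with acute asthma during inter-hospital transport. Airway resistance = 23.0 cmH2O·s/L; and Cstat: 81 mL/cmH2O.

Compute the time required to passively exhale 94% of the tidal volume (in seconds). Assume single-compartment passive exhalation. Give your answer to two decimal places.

5.24

τ = R × C = 23.0 × 81 mL/cmH2O = 23.0 × 0.081 L/cmH2O = 1.863 s.
Exhaled fraction f = 1 − e^(−t/τ) → t = −τ·ln(1 − f) = −1.863·ln(0.06) = 5.241 s.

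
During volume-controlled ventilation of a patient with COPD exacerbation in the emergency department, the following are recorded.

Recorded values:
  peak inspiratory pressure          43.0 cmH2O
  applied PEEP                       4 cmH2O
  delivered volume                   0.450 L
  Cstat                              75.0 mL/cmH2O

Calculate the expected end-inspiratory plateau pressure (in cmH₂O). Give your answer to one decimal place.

10.0

Pplat = PEEP + Vt / Cstat = 4 + 450 / 75.0 = 4 + 6.0 = 10.0 cmH2O.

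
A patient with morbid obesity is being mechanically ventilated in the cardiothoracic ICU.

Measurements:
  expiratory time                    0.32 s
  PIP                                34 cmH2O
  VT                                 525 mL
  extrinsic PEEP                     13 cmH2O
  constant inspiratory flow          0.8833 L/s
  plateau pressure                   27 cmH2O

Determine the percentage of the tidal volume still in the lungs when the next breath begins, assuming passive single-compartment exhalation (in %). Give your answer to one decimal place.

34.1

R = (PIP − Pplat)/V̇ = (34 − 27) / 0.8833 = 7.0/0.8833 = 7.925 cmH2O·s/L.
C = Vt/(Pplat − PEEP) = 525.0 / (27 − 13) = 525.0/14.0 = 37.5 mL/cmH2O.
τ = R × C = 7.925 × 0.0375 L/cmH2O = 0.2972 s.
Fraction remaining at end-expiration = e^(−Te/τ) = e^(−0.32/0.2972) = 0.3407 → 34.07%.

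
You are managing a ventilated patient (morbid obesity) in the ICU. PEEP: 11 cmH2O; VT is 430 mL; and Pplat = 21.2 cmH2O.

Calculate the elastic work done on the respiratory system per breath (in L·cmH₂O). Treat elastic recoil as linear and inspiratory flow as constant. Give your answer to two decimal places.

Elastic work ≈ ½ × (Pplat − PEEP) × Vt = 0.5 × (21.2 − 11) × 0.430 L = 0.5 × 10.2 × 0.430 = 2.193 L·cmH2O.

2.19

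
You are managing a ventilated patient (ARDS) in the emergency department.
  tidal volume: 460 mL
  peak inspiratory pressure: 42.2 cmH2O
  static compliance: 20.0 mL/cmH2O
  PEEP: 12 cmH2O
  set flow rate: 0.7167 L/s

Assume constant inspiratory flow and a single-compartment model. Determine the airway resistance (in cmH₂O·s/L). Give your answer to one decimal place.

Equation of motion (constant flow): PIP = Vt/C + R·V̇ + PEEP.
R·V̇ = PIP − Vt/C − PEEP = 42.2 − 460/20.0 − 12 = 42.2 − 23.0 − 12 = 7.2 cmH2O.
R = 7.2 / 0.7167 = 10.046 cmH2O·s/L.

10.0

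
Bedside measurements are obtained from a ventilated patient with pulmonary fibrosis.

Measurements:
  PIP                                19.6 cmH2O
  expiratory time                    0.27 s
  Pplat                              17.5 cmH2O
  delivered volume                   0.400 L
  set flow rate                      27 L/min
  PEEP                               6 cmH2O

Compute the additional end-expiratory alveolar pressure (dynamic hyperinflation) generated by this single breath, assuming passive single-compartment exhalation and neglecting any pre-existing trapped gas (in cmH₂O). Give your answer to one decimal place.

Flow: 27 L/min ÷ 60 = 0.45 L/s.
R = (PIP − Pplat)/V̇ = (19.6 − 17.5) / 0.45 = 2.1/0.45 = 4.667 cmH2O·s/L.
C = Vt/(Pplat − PEEP) = 400.0 / (17.5 − 6) = 400.0/11.5 = 34.783 mL/cmH2O.
τ = R × C = 4.667 × 0.03478 L/cmH2O = 0.1623 s.
Fraction remaining = e^(−Te/τ) = e^(−0.27/0.1623) = 0.1895; trapped volume = 400.0 × 0.1895 = 75.8 mL.
Additional alveolar pressure from trapping ≈ V_trapped / C = 75.8 / 34.783 = 2.179 cmH2O.

2.2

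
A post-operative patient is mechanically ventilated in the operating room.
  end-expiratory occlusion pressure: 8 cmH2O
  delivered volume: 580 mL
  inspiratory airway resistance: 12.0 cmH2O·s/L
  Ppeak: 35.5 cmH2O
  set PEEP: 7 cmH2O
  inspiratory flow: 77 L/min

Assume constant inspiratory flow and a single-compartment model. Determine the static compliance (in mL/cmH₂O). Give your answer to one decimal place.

47.9

Flow: 77 L/min ÷ 60 = 1.2833 L/s.
Total PEEP = 8 cmH2O (set 7 + intrinsic 1); this is the baseline alveolar pressure.
Equation of motion (constant flow): PIP = Vt/C + R·V̇ + PEEP.
Vt/C = PIP − R·V̇ − PEEP = 35.5 − 12.0×1.2833 − 8 = 35.5 − 15.4 − 8 = 12.1 cmH2O.
C = Vt / 12.1 = 580 / 12.1 = 47.934 mL/cmH2O.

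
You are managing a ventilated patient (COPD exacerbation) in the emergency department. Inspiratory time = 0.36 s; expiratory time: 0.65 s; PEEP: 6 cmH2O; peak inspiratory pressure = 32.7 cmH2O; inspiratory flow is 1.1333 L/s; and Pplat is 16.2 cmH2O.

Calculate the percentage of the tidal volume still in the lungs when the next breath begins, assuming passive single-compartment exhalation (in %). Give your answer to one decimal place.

32.8

Vt = flow × Ti = 1.1333 L/s × 0.36 s × 1000 mL/L = 407.99 mL.
R = (PIP − Pplat)/V̇ = (32.7 − 16.2) / 1.1333 = 16.5/1.1333 = 14.559 cmH2O·s/L.
C = Vt/(Pplat − PEEP) = 407.99 / (16.2 − 6) = 407.99/10.2 = 39.999 mL/cmH2O.
τ = R × C = 14.559 × 0.04 L/cmH2O = 0.5824 s.
Fraction remaining at end-expiration = e^(−Te/τ) = e^(−0.65/0.5824) = 0.3276 → 32.76%.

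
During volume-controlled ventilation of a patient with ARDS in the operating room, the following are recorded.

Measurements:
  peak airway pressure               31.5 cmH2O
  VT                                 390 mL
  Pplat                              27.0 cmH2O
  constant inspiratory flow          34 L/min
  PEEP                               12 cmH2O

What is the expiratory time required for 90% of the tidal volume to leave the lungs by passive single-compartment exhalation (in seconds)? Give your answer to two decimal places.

Flow: 34 L/min ÷ 60 = 0.5667 L/s.
R = (PIP − Pplat)/V̇ = (31.5 − 27.0) / 0.5667 = 4.5/0.5667 = 7.941 cmH2O·s/L.
C = Vt/(Pplat − PEEP) = 390.0 / (27.0 − 12) = 390.0/15.0 = 26.0 mL/cmH2O.
τ = R × C = 7.941 × 0.026 L/cmH2O = 0.2065 s.
t = −τ·ln(1 − 0.90) = −0.2065·ln(0.1) = 0.4755 s.

0.48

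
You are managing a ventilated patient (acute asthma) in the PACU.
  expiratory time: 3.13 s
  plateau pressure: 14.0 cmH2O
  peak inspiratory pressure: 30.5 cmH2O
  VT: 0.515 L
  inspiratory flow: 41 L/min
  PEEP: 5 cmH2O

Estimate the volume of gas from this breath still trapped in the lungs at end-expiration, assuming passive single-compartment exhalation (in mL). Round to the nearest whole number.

Flow: 41 L/min ÷ 60 = 0.6833 L/s.
R = (PIP − Pplat)/V̇ = (30.5 − 14.0) / 0.6833 = 16.5/0.6833 = 24.148 cmH2O·s/L.
C = Vt/(Pplat − PEEP) = 515.0 / (14.0 − 5) = 515.0/9.0 = 57.222 mL/cmH2O.
τ = R × C = 24.148 × 0.05722 L/cmH2O = 1.382 s.
Fraction remaining = e^(−Te/τ) = e^(−3.13/1.382) = 0.1038.
Trapped volume = 515.0 × 0.1038 = 53.457 mL.

53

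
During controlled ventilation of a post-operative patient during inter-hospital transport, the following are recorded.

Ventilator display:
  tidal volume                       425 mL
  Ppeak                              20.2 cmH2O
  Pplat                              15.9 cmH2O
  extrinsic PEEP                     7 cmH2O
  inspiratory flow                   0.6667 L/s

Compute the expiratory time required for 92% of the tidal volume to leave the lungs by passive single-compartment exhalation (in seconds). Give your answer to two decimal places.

0.78

R = (PIP − Pplat)/V̇ = (20.2 − 15.9) / 0.6667 = 4.3/0.6667 = 6.45 cmH2O·s/L.
C = Vt/(Pplat − PEEP) = 425.0 / (15.9 − 7) = 425.0/8.9 = 47.753 mL/cmH2O.
τ = R × C = 6.45 × 0.04775 L/cmH2O = 0.308 s.
t = −τ·ln(1 − 0.92) = −0.308·ln(0.08) = 0.7779 s.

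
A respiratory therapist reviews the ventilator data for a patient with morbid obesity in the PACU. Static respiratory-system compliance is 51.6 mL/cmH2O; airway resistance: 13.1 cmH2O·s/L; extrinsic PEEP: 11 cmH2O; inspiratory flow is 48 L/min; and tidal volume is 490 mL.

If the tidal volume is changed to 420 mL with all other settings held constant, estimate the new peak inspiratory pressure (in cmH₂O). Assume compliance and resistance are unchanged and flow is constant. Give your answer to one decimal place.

Flow: 48 L/min ÷ 60 = 0.8 L/s.
PIP = Vt/C + R·V̇ + PEEP (constant-flow equation of motion).
Only the elastic term changes: ΔPIP = ΔVt / C = (420 − 490) / 51.6 = -1.357 cmH2O.
Original PIP = 490/51.6 + 13.1×0.8 + 11 = 30.976 cmH2O; new PIP = 30.976 + (-1.357) = 29.619 cmH2O.

29.6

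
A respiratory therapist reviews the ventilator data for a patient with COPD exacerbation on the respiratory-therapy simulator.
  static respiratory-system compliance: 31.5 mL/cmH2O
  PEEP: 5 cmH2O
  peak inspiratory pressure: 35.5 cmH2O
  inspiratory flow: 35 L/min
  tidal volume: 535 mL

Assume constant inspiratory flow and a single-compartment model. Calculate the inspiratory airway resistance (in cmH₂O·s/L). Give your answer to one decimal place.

23.2

Flow: 35 L/min ÷ 60 = 0.5833 L/s.
Equation of motion (constant flow): PIP = Vt/C + R·V̇ + PEEP.
R·V̇ = PIP − Vt/C − PEEP = 35.5 − 535/31.5 − 5 = 35.5 − 16.984 − 5 = 13.516 cmH2O.
R = 13.516 / 0.5833 = 23.172 cmH2O·s/L.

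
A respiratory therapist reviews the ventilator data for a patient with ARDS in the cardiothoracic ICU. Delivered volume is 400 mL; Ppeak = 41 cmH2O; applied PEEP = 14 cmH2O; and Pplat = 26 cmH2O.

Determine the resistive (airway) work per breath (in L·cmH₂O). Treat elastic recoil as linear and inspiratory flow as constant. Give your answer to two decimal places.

With constant inspiratory flow the resistive pressure is constant at PIP − Pplat = 41 − 26 = 15.0 cmH2O, so resistive work = 15.0 × 0.400 = 6.0 L·cmH2O.

6.00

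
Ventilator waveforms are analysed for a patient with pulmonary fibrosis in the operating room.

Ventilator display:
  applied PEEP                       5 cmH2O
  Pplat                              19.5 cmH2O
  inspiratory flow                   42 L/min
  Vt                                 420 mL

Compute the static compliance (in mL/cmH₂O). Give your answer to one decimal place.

Cstat = Vt / (Pplat − PEEP) = 420 / (19.5 − 5) = 420 / 14.5 = 28.966 mL/cmH2O.

29.0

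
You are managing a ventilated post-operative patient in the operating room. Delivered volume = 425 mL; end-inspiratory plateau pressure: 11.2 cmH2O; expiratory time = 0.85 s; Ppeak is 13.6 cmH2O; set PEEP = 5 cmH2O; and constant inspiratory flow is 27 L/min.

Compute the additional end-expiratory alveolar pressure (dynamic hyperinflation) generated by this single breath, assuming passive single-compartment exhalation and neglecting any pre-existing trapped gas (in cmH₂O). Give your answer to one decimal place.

Flow: 27 L/min ÷ 60 = 0.45 L/s.
R = (PIP − Pplat)/V̇ = (13.6 − 11.2) / 0.45 = 2.4/0.45 = 5.333 cmH2O·s/L.
C = Vt/(Pplat − PEEP) = 425.0 / (11.2 − 5) = 425.0/6.2 = 68.548 mL/cmH2O.
τ = R × C = 5.333 × 0.06855 L/cmH2O = 0.3656 s.
Fraction remaining = e^(−Te/τ) = e^(−0.85/0.3656) = 0.09779; trapped volume = 425.0 × 0.09779 = 41.561 mL.
Additional alveolar pressure from trapping ≈ V_trapped / C = 41.561 / 68.548 = 0.6063 cmH2O.

0.6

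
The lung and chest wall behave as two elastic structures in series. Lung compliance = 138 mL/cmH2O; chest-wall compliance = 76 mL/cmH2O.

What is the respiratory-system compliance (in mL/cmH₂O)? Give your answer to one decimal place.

Lung and chest wall are elastances in series: 1/Crs = 1/CL + 1/Ccw.
1/Crs = 1/138 + 1/76 = 0.0204.
Crs = 49.02 mL/cmH2O.

49.0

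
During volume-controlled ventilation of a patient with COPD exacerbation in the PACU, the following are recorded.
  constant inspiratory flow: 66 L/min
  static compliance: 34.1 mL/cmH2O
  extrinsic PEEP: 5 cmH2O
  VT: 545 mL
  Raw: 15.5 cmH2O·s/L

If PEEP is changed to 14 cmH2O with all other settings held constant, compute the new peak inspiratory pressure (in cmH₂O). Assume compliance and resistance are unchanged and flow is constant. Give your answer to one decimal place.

47.0

Flow: 66 L/min ÷ 60 = 1.1 L/s.
PIP = Vt/C + R·V̇ + PEEP (constant-flow equation of motion).
Only the baseline term changes: ΔPIP = ΔPEEP = 14 − 5 = 9.0 cmH2O.
Original PIP = 545/34.1 + 15.5×1.1 + 5 = 38.032 cmH2O; new PIP = 38.032 + (9.0) = 47.032 cmH2O.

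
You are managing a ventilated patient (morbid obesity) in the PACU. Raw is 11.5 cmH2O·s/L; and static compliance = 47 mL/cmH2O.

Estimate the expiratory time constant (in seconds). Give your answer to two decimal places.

τ = R × C = 11.5 × 47 mL/cmH2O = 11.5 × 0.047 L/cmH2O = 0.5405 s.

0.54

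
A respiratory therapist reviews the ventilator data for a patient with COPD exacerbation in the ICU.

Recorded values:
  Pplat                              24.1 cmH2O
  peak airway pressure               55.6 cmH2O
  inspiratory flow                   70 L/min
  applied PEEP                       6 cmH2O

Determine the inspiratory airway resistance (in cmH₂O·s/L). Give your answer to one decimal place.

Flow: 70 L/min ÷ 60 = 1.1667 L/s.
Raw = (PIP − Pplat) / flow = (55.6 − 24.1) / 1.1667 = 31.5 / 1.1667 = 26.999 cmH2O·s/L.

27.0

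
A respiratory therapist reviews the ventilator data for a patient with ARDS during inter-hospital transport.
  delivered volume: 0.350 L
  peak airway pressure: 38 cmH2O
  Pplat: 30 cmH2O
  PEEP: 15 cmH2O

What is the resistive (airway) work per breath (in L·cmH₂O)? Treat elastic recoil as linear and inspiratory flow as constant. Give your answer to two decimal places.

2.80

With constant inspiratory flow the resistive pressure is constant at PIP − Pplat = 38 − 30 = 8.0 cmH2O, so resistive work = 8.0 × 0.350 = 2.8 L·cmH2O.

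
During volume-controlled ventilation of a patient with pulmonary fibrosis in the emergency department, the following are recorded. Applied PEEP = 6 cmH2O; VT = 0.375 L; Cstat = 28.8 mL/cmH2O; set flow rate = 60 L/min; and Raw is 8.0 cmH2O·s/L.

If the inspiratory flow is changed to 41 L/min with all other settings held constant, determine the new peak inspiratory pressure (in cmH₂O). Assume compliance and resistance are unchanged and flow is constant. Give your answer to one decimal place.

24.5

Flow: 60 L/min ÷ 60 = 1 L/s.
New flow: 41 L/min ÷ 60 = 0.6833 L/s.
PIP = Vt/C + R·V̇ + PEEP (constant-flow equation of motion).
Only the resistive term changes: ΔPIP = R × ΔV̇ = 8.0 × (0.6833 − 1) = 8.0 × -0.3167 = -2.534 cmH2O.
Original PIP = 375/28.8 + 8.0×1 + 6 = 27.021 cmH2O; new PIP = 27.021 + (-2.534) = 24.487 cmH2O.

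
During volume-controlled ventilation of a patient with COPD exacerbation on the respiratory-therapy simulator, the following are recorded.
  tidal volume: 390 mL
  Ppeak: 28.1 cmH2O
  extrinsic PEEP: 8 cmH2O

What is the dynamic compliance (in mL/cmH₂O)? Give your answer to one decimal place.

19.4

Dynamic compliance = Vt / (PIP − PEEP) = 390 / (28.1 − 8) = 390 / 20.1 = 19.403 mL/cmH2O.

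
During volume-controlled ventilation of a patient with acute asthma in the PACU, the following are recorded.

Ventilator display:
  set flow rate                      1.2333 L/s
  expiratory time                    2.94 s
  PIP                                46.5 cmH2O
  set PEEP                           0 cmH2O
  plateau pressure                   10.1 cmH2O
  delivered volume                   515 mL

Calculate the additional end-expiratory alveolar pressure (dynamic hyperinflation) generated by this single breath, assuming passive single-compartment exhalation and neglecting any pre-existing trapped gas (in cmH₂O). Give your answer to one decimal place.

1.4

R = (PIP − Pplat)/V̇ = (46.5 − 10.1) / 1.2333 = 36.4/1.2333 = 29.514 cmH2O·s/L.
C = Vt/(Pplat − PEEP) = 515.0 / (10.1 − 0) = 515.0/10.1 = 50.99 mL/cmH2O.
τ = R × C = 29.514 × 0.05099 L/cmH2O = 1.505 s.
Fraction remaining = e^(−Te/τ) = e^(−2.94/1.505) = 0.1418; trapped volume = 515.0 × 0.1418 = 73.027 mL.
Additional alveolar pressure from trapping ≈ V_trapped / C = 73.027 / 50.99 = 1.432 cmH2O.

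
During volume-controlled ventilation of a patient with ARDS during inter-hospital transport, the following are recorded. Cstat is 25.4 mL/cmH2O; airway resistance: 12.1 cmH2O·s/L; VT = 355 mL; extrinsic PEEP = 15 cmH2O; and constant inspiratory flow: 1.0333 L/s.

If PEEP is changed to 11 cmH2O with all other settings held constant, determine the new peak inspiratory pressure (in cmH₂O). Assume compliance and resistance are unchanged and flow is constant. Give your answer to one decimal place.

37.5

PIP = Vt/C + R·V̇ + PEEP (constant-flow equation of motion).
Only the baseline term changes: ΔPIP = ΔPEEP = 11 − 15 = -4.0 cmH2O.
Original PIP = 355/25.4 + 12.1×1.0333 + 15 = 41.479 cmH2O; new PIP = 41.479 + (-4.0) = 37.479 cmH2O.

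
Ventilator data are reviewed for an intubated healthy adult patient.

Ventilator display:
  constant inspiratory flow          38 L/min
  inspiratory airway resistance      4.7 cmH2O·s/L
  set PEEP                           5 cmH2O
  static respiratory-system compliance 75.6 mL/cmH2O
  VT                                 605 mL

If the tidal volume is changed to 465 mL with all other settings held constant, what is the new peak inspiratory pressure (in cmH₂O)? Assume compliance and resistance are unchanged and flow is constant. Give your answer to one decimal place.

14.1

Flow: 38 L/min ÷ 60 = 0.6333 L/s.
PIP = Vt/C + R·V̇ + PEEP (constant-flow equation of motion).
Only the elastic term changes: ΔPIP = ΔVt / C = (465 − 605) / 75.6 = -1.852 cmH2O.
Original PIP = 605/75.6 + 4.7×0.6333 + 5 = 15.979 cmH2O; new PIP = 15.979 + (-1.852) = 14.127 cmH2O.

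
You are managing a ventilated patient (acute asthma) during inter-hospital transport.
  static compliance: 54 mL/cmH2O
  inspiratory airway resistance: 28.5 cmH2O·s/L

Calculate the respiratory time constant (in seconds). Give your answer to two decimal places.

τ = R × C = 28.5 × 54 mL/cmH2O = 28.5 × 0.054 L/cmH2O = 1.539 s.

1.54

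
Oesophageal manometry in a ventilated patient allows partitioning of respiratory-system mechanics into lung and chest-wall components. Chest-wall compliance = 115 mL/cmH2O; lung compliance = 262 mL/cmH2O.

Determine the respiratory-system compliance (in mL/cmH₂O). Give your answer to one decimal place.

79.9

Lung and chest wall are elastances in series: 1/Crs = 1/CL + 1/Ccw.
1/Crs = 1/262 + 1/115 = 0.01251.
Crs = 79.936 mL/cmH2O.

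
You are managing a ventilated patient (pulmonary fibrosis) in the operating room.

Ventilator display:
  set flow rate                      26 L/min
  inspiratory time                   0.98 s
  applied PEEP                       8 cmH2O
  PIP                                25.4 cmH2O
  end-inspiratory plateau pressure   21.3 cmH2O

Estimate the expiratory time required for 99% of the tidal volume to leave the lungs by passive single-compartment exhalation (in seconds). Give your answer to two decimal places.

Flow: 26 L/min ÷ 60 = 0.4333 L/s.
Vt = flow × Ti = 0.4333 L/s × 0.98 s × 1000 mL/L = 424.63 mL.
R = (PIP − Pplat)/V̇ = (25.4 − 21.3) / 0.4333 = 4.1/0.4333 = 9.462 cmH2O·s/L.
C = Vt/(Pplat − PEEP) = 424.63 / (21.3 − 8) = 424.63/13.3 = 31.927 mL/cmH2O.
τ = R × C = 9.462 × 0.03193 L/cmH2O = 0.3021 s.
t = −τ·ln(1 − 0.99) = −0.3021·ln(0.01) = 1.391 s.

1.39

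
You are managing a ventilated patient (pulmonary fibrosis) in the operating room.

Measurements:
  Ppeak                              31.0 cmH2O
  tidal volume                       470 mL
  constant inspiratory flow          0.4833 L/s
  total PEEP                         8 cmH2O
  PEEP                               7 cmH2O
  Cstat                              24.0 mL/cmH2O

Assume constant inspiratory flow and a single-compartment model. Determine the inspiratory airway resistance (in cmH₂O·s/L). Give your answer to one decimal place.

7.1

Total PEEP = 8 cmH2O (set 7 + intrinsic 1); this is the baseline alveolar pressure.
Equation of motion (constant flow): PIP = Vt/C + R·V̇ + PEEP.
R·V̇ = PIP − Vt/C − PEEP = 31.0 − 470/24.0 − 8 = 31.0 − 19.583 − 8 = 3.417 cmH2O.
R = 3.417 / 0.4833 = 7.07 cmH2O·s/L.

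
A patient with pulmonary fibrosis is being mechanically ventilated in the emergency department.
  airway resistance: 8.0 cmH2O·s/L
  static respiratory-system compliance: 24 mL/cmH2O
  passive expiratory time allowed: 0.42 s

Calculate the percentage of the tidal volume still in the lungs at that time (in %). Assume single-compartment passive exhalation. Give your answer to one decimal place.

τ = R × C = 8.0 × 24 mL/cmH2O = 8.0 × 0.024 L/cmH2O = 0.192 s.
Passive exhalation: V(t)/V₀ = e^(−t/τ) = e^(−0.42/0.192) = 0.1122.
Fraction remaining = 0.1122 → 11.22%.

11.2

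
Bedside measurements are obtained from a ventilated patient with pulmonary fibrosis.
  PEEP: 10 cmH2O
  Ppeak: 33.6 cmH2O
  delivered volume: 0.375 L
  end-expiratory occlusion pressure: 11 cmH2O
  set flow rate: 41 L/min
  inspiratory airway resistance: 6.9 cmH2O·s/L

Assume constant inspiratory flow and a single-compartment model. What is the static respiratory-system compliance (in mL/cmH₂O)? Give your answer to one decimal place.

Flow: 41 L/min ÷ 60 = 0.6833 L/s.
Total PEEP = 11 cmH2O (set 10 + intrinsic 1); this is the baseline alveolar pressure.
Equation of motion (constant flow): PIP = Vt/C + R·V̇ + PEEP.
Vt/C = PIP − R·V̇ − PEEP = 33.6 − 6.9×0.6833 − 11 = 33.6 − 4.715 − 11 = 17.885 cmH2O.
C = Vt / 17.885 = 375 / 17.885 = 20.967 mL/cmH2O.

21.0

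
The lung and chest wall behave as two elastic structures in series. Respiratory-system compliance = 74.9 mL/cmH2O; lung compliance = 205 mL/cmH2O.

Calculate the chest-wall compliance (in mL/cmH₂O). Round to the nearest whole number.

1/Ccw = 1/Crs − 1/CL.
1/Ccw = 1/74.9 − 1/205 = 0.008473.
Ccw = 118.02 mL/cmH2O.

118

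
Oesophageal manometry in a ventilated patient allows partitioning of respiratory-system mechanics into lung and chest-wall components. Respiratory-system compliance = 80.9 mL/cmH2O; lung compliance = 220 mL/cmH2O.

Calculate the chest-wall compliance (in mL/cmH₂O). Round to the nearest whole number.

128

1/Ccw = 1/Crs − 1/CL.
1/Ccw = 1/80.9 − 1/220 = 0.007815.
Ccw = 127.96 mL/cmH2O.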